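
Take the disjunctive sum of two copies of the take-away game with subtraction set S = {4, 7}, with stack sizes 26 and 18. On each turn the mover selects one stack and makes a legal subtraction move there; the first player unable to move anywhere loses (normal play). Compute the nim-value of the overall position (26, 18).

0

All stacks use S = {4, 7}:
n :  0  1  2  3  4  5  6  7  8  9 10 11 12 13 14 15 16 17 18 19 20 21 22 23 24 25 26
G :  0  0  0  0  1  1  1  1  2  2  2  0  0  0  0  1  1  1  1  2  2  2  0  0  0  0  1
Stack A: G(26) = 1.
Stack B: G(18) = 1.
Combined Grundy value = 1 ⊕ 1 = 0.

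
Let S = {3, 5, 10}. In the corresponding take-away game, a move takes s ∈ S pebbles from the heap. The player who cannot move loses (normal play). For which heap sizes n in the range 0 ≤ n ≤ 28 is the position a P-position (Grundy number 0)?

G(0) = 0
G(1) = mex{} = 0
G(2) = mex{} = 0
G(3) = mex{0} = 1
G(4) = mex{0} = 1
G(5) = mex{0,0} = 1
G(6) = mex{1,0} = 2
G(7) = mex{1,0} = 2
G(8) = mex{1,1} = 0
G(9) = mex{2,1} = 0
G(10) = mex{2,1,0} = 3
G(11) = mex{0,2,0} = 1
G(12) = mex{0,2,0} = 1
G(13) = mex{3,0,1} = 2
G(14) = mex{1,0,1} = 2
G(15) = mex{1,3,1} = 0
G(16) = mex{2,1,2} = 0
G(17) = mex{2,1,2} = 0
G(18) = mex{0,2,0} = 1
G(19) = mex{0,2,0} = 1
G(20) = mex{0,0,3} = 1
G(21) = mex{1,0,1} = 2
G(22) = mex{1,0,1} = 2
G(23) = mex{1,1,2} = 0
G(24) = mex{2,1,2} = 0
G(25) = mex{2,1,0} = 3
G(26) = mex{0,2,0} = 1
G(27) = mex{0,2,0} = 1
G(28) = mex{3,0,1} = 2
P-positions are exactly the n with G(n) = 0.

0, 1, 2, 8, 9, 15, 16, 17, 23, 24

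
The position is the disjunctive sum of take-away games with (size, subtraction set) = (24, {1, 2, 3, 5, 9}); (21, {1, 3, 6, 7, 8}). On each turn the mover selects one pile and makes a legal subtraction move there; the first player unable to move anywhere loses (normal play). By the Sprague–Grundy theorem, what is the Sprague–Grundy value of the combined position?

2

Pile A, S = {1, 2, 3, 5, 9}:
G(0) = 0
G(1) = mex{0} = 1
G(2) = mex{1,0} = 2
G(3) = mex{2,1,0} = 3
G(4) = mex{3,2,1} = 0
G(5) = mex{0,3,2,0} = 1
G(6) = mex{1,0,3,1} = 2
G(7) = mex{2,1,0,2} = 3
G(8) = mex{3,2,1,3} = 0
G(9) = mex{0,3,2,0,0} = 1
G(10) = mex{1,0,3,1,1} = 2
G(11) = mex{2,1,0,2,2} = 3
G(12) = mex{3,2,1,3,3} = 0
G(13) = mex{0,3,2,0,0} = 1
G(14) = mex{1,0,3,1,1} = 2
G(15) = mex{2,1,0,2,2} = 3
G(16) = mex{3,2,1,3,3} = 0
G(17) = mex{0,3,2,0,0} = 1
G(18) = mex{1,0,3,1,1} = 2
G(19) = mex{2,1,0,2,2} = 3
G(20) = mex{3,2,1,3,3} = 0
G(21) = mex{0,3,2,0,0} = 1
G(22) = mex{1,0,3,1,1} = 2
G(23) = mex{2,1,0,2,2} = 3
G(24) = mex{3,2,1,3,3} = 0
G_A(24) = 0.
Pile B, S = {1, 3, 6, 7, 8}:
G(0) = 0
G(1) = mex{0} = 1
G(2) = mex{1} = 0
G(3) = mex{0,0} = 1
G(4) = mex{1,1} = 0
G(5) = mex{0,0} = 1
G(6) = mex{1,1,0} = 2
G(7) = mex{2,0,1,0} = 3
G(8) = mex{3,1,0,1,0} = 2
G(9) = mex{2,2,1,0,1} = 3
G(10) = mex{3,3,0,1,0} = 2
G(11) = mex{2,2,1,0,1} = 3
G(12) = mex{3,3,2,1,0} = 4
G(13) = mex{4,2,3,2,1} = 0
G(14) = mex{0,3,2,3,2} = 1
G(15) = mex{1,4,3,2,3} = 0
G(16) = mex{0,0,2,3,2} = 1
G(17) = mex{1,1,3,2,3} = 0
G(18) = mex{0,0,4,3,2} = 1
G(19) = mex{1,1,0,4,3} = 2
G(20) = mex{2,0,1,0,4} = 3
G(21) = mex{3,1,0,1,0} = 2
G_B(21) = 2.
Combined Grundy value = 0 ⊕ 2 = 2.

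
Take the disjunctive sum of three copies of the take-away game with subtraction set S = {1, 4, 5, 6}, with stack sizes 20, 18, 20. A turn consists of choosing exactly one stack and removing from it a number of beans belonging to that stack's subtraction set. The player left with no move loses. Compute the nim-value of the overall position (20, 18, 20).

All stacks use S = {1, 4, 5, 6}:
n :  0  1  2  3  4  5  6  7  8  9 10 11 12 13 14 15 16 17 18 19 20
G :  0  1  0  1  2  3  2  3  4  0  1  0  1  2  3  2  3  4  0  1  0
Stack A: G(20) = 0.
Stack B: G(18) = 0.
Stack C: G(20) = 0.
Combined Grundy value = 0 ⊕ 0 ⊕ 0 = 0.

0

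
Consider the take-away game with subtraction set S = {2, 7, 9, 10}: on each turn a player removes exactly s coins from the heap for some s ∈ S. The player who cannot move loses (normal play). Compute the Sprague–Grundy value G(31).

G(0) = 0
G(1) = mex{} = 0
G(2) = mex{0} = 1
G(3) = mex{0} = 1
G(4) = mex{1} = 0
G(5) = mex{1} = 0
G(6) = mex{0} = 1
G(7) = mex{0,0} = 1
G(8) = mex{1,0} = 2
G(9) = mex{1,1,0} = 2
G(10) = mex{2,1,0,0} = 3
G(11) = mex{2,0,1,0} = 3
G(12) = mex{3,0,1,1} = 2
G(13) = mex{3,1,0,1} = 2
G(14) = mex{2,1,0,0} = 3
G(15) = mex{2,2,1,0} = 3
G(16) = mex{3,2,1,1} = 0
G(17) = mex{3,3,2,1} = 0
G(18) = mex{0,3,2,2} = 1
G(19) = mex{0,2,3,2} = 1
G(20) = mex{1,2,3,3} = 0
G(21) = mex{1,3,2,3} = 0
G(22) = mex{0,3,2,2} = 1
G(23) = mex{0,0,3,2} = 1
G(24) = mex{1,0,3,3} = 2
G(25) = mex{1,1,0,3} = 2
G(26) = mex{2,1,0,0} = 3
G(27) = mex{2,0,1,0} = 3
G(28) = mex{3,0,1,1} = 2
G(29) = mex{3,1,0,1} = 2
G(30) = mex{2,1,0,0} = 3
G(31) = mex{2,2,1,0} = 3

3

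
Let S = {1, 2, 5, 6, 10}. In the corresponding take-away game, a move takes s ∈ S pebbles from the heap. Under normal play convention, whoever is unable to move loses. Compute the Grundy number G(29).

n :  0  1  2  3  4  5  6  7  8  9 10 11 12 13 14 15 16 17 18 19 20 21 22 23 24 25 26 27 28 29
G :  0  1  2  0  1  2  3  0  1  2  3  0  1  2  0  1  2  3  0  1  2  3  0  1  2  0  1  2  3  0

0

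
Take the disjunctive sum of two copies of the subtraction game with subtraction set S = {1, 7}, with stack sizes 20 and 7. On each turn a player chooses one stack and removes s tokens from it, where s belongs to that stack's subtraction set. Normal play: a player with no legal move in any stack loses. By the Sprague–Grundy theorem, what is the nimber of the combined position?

1

All stacks use S = {1, 7}:
G(0) = 0
G(1) = mex{0} = 1
G(2) = mex{1} = 0
G(3) = mex{0} = 1
G(4) = mex{1} = 0
G(5) = mex{0} = 1
G(6) = mex{1} = 0
G(7) = mex{0,0} = 1
G(8) = mex{1,1} = 0
G(9) = mex{0,0} = 1
G(10) = mex{1,1} = 0
G(11) = mex{0,0} = 1
G(12) = mex{1,1} = 0
G(13) = mex{0,0} = 1
G(14) = mex{1,1} = 0
G(15) = mex{0,0} = 1
G(16) = mex{1,1} = 0
G(17) = mex{0,0} = 1
G(18) = mex{1,1} = 0
G(19) = mex{0,0} = 1
G(20) = mex{1,1} = 0
Stack A: G(20) = 0.
Stack B: G(7) = 1.
Combined Grundy value = 0 ⊕ 1 = 1.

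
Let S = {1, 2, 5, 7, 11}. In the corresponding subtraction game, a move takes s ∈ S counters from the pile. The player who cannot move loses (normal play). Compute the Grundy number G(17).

2

G(0) = 0
G(1) = mex{0} = 1
G(2) = mex{1,0} = 2
G(3) = mex{2,1} = 0
G(4) = mex{0,2} = 1
G(5) = mex{1,0,0} = 2
G(6) = mex{2,1,1} = 0
G(7) = mex{0,2,2,0} = 1
G(8) = mex{1,0,0,1} = 2
G(9) = mex{2,1,1,2} = 0
G(10) = mex{0,2,2,0} = 1
G(11) = mex{1,0,0,1,0} = 2
G(12) = mex{2,1,1,2,1} = 0
G(13) = mex{0,2,2,0,2} = 1
G(14) = mex{1,0,0,1,0} = 2
G(15) = mex{2,1,1,2,1} = 0
G(16) = mex{0,2,2,0,2} = 1
G(17) = mex{1,0,0,1,0} = 2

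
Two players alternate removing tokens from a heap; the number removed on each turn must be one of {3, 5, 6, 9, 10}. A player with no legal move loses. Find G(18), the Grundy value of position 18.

1

G(0) = 0
G(1) = mex{} = 0
G(2) = mex{} = 0
G(3) = mex{0} = 1
G(4) = mex{0} = 1
G(5) = mex{0,0} = 1
G(6) = mex{1,0,0} = 2
G(7) = mex{1,0,0} = 2
G(8) = mex{1,1,0} = 2
G(9) = mex{2,1,1,0} = 3
G(10) = mex{2,1,1,0,0} = 3
G(11) = mex{2,2,1,0,0} = 3
G(12) = mex{3,2,2,1,0} = 4
G(13) = mex{3,2,2,1,1} = 0
G(14) = mex{3,3,2,1,1} = 0
G(15) = mex{4,3,3,2,1} = 0
G(16) = mex{0,3,3,2,2} = 1
G(17) = mex{0,4,3,2,2} = 1
G(18) = mex{0,0,4,3,2} = 1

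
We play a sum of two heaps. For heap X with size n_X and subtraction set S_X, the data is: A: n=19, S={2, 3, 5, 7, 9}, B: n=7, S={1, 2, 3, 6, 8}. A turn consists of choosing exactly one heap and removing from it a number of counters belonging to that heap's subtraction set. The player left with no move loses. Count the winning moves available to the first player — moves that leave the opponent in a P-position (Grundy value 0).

1

Heap A, S = {2, 3, 5, 7, 9}:
n :  0  1  2  3  4  5  6  7  8  9 10 11 12 13 14 15 16 17 18 19
G :  0  0  1  1  2  2  3  3  4  4  5  0  0  1  1  2  2  3  3  4
G_A(19) = 4.
Heap B, S = {1, 2, 3, 6, 8}:
n : 0 1 2 3 4 5 6 7
G : 0 1 2 3 0 1 2 3
G_B(7) = 3.
Combined Grundy value = 4 ⊕ 3 = 7.
A winning move leaves total XOR = 0, i.e. changes one component's Grundy value g to g ⊕ X where X is the current total.
Heap A: need g' = 4⊕7 = 3. Options: 19−2→G=3, 19−3→G=2, 19−5→G=1, 19−7→G=0, 19−9→G=5. Hits: 1.
Heap B: need g' = 3⊕7 = 4. Options: 7−1→G=2, 7−2→G=1, 7−3→G=0, 7−6→G=1. Hits: 0.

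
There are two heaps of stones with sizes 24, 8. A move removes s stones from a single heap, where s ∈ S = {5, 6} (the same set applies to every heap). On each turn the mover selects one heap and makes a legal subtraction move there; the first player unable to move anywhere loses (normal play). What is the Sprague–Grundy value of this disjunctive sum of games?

1

All heaps use S = {5, 6}:
G(0) = 0
G(1) = mex{} = 0
G(2) = mex{} = 0
G(3) = mex{} = 0
G(4) = mex{} = 0
G(5) = mex{0} = 1
G(6) = mex{0,0} = 1
G(7) = mex{0,0} = 1
G(8) = mex{0,0} = 1
G(9) = mex{0,0} = 1
G(10) = mex{1,0} = 2
G(11) = mex{1,1} = 0
G(12) = mex{1,1} = 0
G(13) = mex{1,1} = 0
G(14) = mex{1,1} = 0
G(15) = mex{2,1} = 0
G(16) = mex{0,2} = 1
G(17) = mex{0,0} = 1
G(18) = mex{0,0} = 1
G(19) = mex{0,0} = 1
G(20) = mex{0,0} = 1
G(21) = mex{1,0} = 2
G(22) = mex{1,1} = 0
G(23) = mex{1,1} = 0
G(24) = mex{1,1} = 0
Heap A: G(24) = 0.
Heap B: G(8) = 1.
Combined Grundy value = 0 ⊕ 1 = 1.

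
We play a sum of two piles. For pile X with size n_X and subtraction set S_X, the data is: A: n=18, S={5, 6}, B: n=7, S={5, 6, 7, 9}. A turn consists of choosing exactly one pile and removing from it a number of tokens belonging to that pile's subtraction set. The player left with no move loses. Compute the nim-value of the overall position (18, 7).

0

Pile A, S = {5, 6}:
n :  0  1  2  3  4  5  6  7  8  9 10 11 12 13 14 15 16 17 18
G :  0  0  0  0  0  1  1  1  1  1  2  0  0  0  0  0  1  1  1
G_A(18) = 1.
Pile B, S = {5, 6, 7, 9}:
G(0) = 0
G(1) = mex{} = 0
G(2) = mex{} = 0
G(3) = mex{} = 0
G(4) = mex{} = 0
G(5) = mex{0} = 1
G(6) = mex{0,0} = 1
G(7) = mex{0,0,0} = 1
G_B(7) = 1.
Combined Grundy value = 1 ⊕ 1 = 0.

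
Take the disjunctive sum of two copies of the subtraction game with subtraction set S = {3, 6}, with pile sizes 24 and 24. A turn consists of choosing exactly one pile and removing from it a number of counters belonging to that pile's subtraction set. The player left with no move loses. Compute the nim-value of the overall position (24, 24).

All piles use S = {3, 6}:
G(0) = 0
G(1) = mex{} = 0
G(2) = mex{} = 0
G(3) = mex{0} = 1
G(4) = mex{0} = 1
G(5) = mex{0} = 1
G(6) = mex{1,0} = 2
G(7) = mex{1,0} = 2
G(8) = mex{1,0} = 2
G(9) = mex{2,1} = 0
G(10) = mex{2,1} = 0
G(11) = mex{2,1} = 0
G(12) = mex{0,2} = 1
G(13) = mex{0,2} = 1
G(14) = mex{0,2} = 1
G(15) = mex{1,0} = 2
G(16) = mex{1,0} = 2
G(17) = mex{1,0} = 2
G(18) = mex{2,1} = 0
G(19) = mex{2,1} = 0
G(20) = mex{2,1} = 0
G(21) = mex{0,2} = 1
G(22) = mex{0,2} = 1
G(23) = mex{0,2} = 1
G(24) = mex{1,0} = 2
Pile A: G(24) = 2.
Pile B: G(24) = 2.
Combined Grundy value = 2 ⊕ 2 = 0.

0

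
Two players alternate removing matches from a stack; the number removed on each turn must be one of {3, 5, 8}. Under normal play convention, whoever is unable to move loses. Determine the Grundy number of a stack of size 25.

1

n :  0  1  2  3  4  5  6  7  8  9 10 11 12 13 14 15 16 17 18 19 20 21 22 23 24 25
G :  0  0  0  1  1  1  2  2  2  3  3  0  0  0  1  1  1  2  2  2  3  3  0  0  0  1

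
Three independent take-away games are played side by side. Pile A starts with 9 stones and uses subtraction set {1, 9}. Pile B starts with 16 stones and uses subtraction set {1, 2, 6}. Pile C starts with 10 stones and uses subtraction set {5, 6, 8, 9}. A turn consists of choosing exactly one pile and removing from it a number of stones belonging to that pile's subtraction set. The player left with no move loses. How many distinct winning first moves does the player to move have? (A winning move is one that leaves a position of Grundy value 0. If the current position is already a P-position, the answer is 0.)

2

Pile A, S = {1, 9}:
n : 0 1 2 3 4 5 6 7 8 9
G : 0 1 0 1 0 1 0 1 0 1
G_A(9) = 1.
Pile B, S = {1, 2, 6}:
G(0) = 0
G(1) = mex{0} = 1
G(2) = mex{1,0} = 2
G(3) = mex{2,1} = 0
G(4) = mex{0,2} = 1
G(5) = mex{1,0} = 2
G(6) = mex{2,1,0} = 3
G(7) = mex{3,2,1} = 0
G(8) = mex{0,3,2} = 1
G(9) = mex{1,0,0} = 2
G(10) = mex{2,1,1} = 0
G(11) = mex{0,2,2} = 1
G(12) = mex{1,0,3} = 2
G(13) = mex{2,1,0} = 3
G(14) = mex{3,2,1} = 0
G(15) = mex{0,3,2} = 1
G(16) = mex{1,0,0} = 2
G_B(16) = 2.
Pile C, S = {5, 6, 8, 9}:
G(0) = 0
G(1) = mex{} = 0
G(2) = mex{} = 0
G(3) = mex{} = 0
G(4) = mex{} = 0
G(5) = mex{0} = 1
G(6) = mex{0,0} = 1
G(7) = mex{0,0} = 1
G(8) = mex{0,0,0} = 1
G(9) = mex{0,0,0,0} = 1
G(10) = mex{1,0,0,0} = 2
G_C(10) = 2.
Combined Grundy value = 1 ⊕ 2 ⊕ 2 = 1.
A winning move leaves total XOR = 0, i.e. changes one component's Grundy value g to g ⊕ X where X is the current total.
Pile A: need g' = 1⊕1 = 0. Options: 9−1→G=0, 9−9→G=0. Hits: 2.
Pile B: need g' = 2⊕1 = 3. Options: 16−1→G=1, 16−2→G=0, 16−6→G=0. Hits: 0.
Pile C: need g' = 2⊕1 = 3. Options: 10−5→G=1, 10−6→G=0, 10−8→G=0, 10−9→G=0. Hits: 0.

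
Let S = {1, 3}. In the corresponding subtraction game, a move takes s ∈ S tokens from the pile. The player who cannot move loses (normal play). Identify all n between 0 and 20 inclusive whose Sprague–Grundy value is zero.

n :  0  1  2  3  4  5  6  7  8  9 10 11 12 13 14 15 16 17 18 19 20
G :  0  1  0  1  0  1  0  1  0  1  0  1  0  1  0  1  0  1  0  1  0
P-positions are exactly the n with G(n) = 0.

0, 2, 4, 6, 8, 10, 12, 14, 16, 18, 20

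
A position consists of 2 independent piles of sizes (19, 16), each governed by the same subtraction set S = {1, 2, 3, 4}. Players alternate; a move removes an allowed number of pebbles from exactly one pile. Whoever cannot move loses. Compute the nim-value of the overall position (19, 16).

5

All piles use S = {1, 2, 3, 4}:
n :  0  1  2  3  4  5  6  7  8  9 10 11 12 13 14 15 16 17 18 19
G :  0  1  2  3  4  0  1  2  3  4  0  1  2  3  4  0  1  2  3  4
Pile A: G(19) = 4.
Pile B: G(16) = 1.
Combined Grundy value = 4 ⊕ 1 = 5.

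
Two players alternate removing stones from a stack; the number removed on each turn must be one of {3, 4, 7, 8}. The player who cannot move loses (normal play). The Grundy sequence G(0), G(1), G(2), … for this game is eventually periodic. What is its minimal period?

n :  0  1  2  3  4  5  6  7  8  9 10 11 12 13 14 15 16 17 18 19 20 21 22 23
G :  0  0  0  1  1  1  2  2  2  3  3  0  0  0  1  1  1  2  2  2  3  3  0  0
G(n+11) = G(n) holds for n = 0,…,7 (a full window of length max(S) = 8), so the sequence is purely periodic with period 11.

11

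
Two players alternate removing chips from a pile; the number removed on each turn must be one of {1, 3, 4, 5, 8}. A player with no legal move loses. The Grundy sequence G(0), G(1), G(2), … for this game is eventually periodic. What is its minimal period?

n :  0  1  2  3  4  5  6  7  8  9 10 11 12 13 14 15 16 17 18 19
G :  0  1  0  1  2  3  2  3  4  0  1  0  1  2  3  2  3  4  0  1
G(n+9) = G(n) holds for n = 0,…,7 (a full window of length max(S) = 8), so the sequence is purely periodic with period 9.

9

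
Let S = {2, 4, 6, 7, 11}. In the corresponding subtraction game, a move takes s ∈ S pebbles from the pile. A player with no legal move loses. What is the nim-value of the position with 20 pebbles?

G(0) = 0
G(1) = mex{} = 0
G(2) = mex{0} = 1
G(3) = mex{0} = 1
G(4) = mex{1,0} = 2
G(5) = mex{1,0} = 2
G(6) = mex{2,1,0} = 3
G(7) = mex{2,1,0,0} = 3
G(8) = mex{3,2,1,0} = 4
G(9) = mex{3,2,1,1} = 0
G(10) = mex{4,3,2,1} = 0
G(11) = mex{0,3,2,2,0} = 1
G(12) = mex{0,4,3,2,0} = 1
G(13) = mex{1,0,3,3,1} = 2
G(14) = mex{1,0,4,3,1} = 2
G(15) = mex{2,1,0,4,2} = 3
G(16) = mex{2,1,0,0,2} = 3
G(17) = mex{3,2,1,0,3} = 4
G(18) = mex{3,2,1,1,3} = 0
G(19) = mex{4,3,2,1,4} = 0
G(20) = mex{0,3,2,2,0} = 1

1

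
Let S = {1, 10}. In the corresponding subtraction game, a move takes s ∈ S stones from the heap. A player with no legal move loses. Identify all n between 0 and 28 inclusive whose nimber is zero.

0, 2, 4, 6, 8, 11, 13, 15, 17, 19, 22, 24, 26, 28

n :  0  1  2  3  4  5  6  7  8  9 10 11 12 13 14 15 16 17 18 19 20 21 22 23 24 25 26 27 28
G :  0  1  0  1  0  1  0  1  0  1  2  0  1  0  1  0  1  0  1  0  1  2  0  1  0  1  0  1  0
P-positions are exactly the n with G(n) = 0.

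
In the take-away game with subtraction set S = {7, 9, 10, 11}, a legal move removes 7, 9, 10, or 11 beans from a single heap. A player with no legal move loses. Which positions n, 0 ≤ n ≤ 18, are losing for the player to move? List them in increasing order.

G(0) = 0
G(1) = mex{} = 0
G(2) = mex{} = 0
G(3) = mex{} = 0
G(4) = mex{} = 0
G(5) = mex{} = 0
G(6) = mex{} = 0
G(7) = mex{0} = 1
G(8) = mex{0} = 1
G(9) = mex{0,0} = 1
G(10) = mex{0,0,0} = 1
G(11) = mex{0,0,0,0} = 1
G(12) = mex{0,0,0,0} = 1
G(13) = mex{0,0,0,0} = 1
G(14) = mex{1,0,0,0} = 2
G(15) = mex{1,0,0,0} = 2
G(16) = mex{1,1,0,0} = 2
G(17) = mex{1,1,1,0} = 2
G(18) = mex{1,1,1,1} = 0
P-positions are exactly the n with G(n) = 0.

0, 1, 2, 3, 4, 5, 6, 18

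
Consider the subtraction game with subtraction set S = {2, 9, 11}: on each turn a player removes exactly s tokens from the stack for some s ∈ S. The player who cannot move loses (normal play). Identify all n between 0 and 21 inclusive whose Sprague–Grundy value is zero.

0, 1, 4, 5, 8, 18, 21

G(0) = 0
G(1) = mex{} = 0
G(2) = mex{0} = 1
G(3) = mex{0} = 1
G(4) = mex{1} = 0
G(5) = mex{1} = 0
G(6) = mex{0} = 1
G(7) = mex{0} = 1
G(8) = mex{1} = 0
G(9) = mex{1,0} = 2
G(10) = mex{0,0} = 1
G(11) = mex{2,1,0} = 3
G(12) = mex{1,1,0} = 2
G(13) = mex{3,0,1} = 2
G(14) = mex{2,0,1} = 3
G(15) = mex{2,1,0} = 3
G(16) = mex{3,1,0} = 2
G(17) = mex{3,0,1} = 2
G(18) = mex{2,2,1} = 0
G(19) = mex{2,1,0} = 3
G(20) = mex{0,3,2} = 1
G(21) = mex{3,2,1} = 0
P-positions are exactly the n with G(n) = 0.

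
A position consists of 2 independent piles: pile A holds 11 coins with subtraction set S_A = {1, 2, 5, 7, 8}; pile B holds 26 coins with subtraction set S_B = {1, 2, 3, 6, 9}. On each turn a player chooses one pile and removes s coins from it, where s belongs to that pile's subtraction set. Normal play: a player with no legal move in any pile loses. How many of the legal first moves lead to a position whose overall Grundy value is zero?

Pile A, S = {1, 2, 5, 7, 8}:
G(0) = 0
G(1) = mex{0} = 1
G(2) = mex{1,0} = 2
G(3) = mex{2,1} = 0
G(4) = mex{0,2} = 1
G(5) = mex{1,0,0} = 2
G(6) = mex{2,1,1} = 0
G(7) = mex{0,2,2,0} = 1
G(8) = mex{1,0,0,1,0} = 2
G(9) = mex{2,1,1,2,1} = 0
G(10) = mex{0,2,2,0,2} = 1
G(11) = mex{1,0,0,1,0} = 2
G_A(11) = 2.
Pile B, S = {1, 2, 3, 6, 9}:
n :  0  1  2  3  4  5  6  7  8  9 10 11 12 13 14 15 16 17 18 19 20 21 22 23 24 25 26
G :  0  1  2  3  0  1  2  3  0  1  2  3  0  1  2  3  0  1  2  3  0  1  2  3  0  1  2
G_B(26) = 2.
Combined Grundy value = 2 ⊕ 2 = 0.
A winning move leaves total XOR = 0, i.e. changes one component's Grundy value g to g ⊕ X where X is the current total.
Pile A: target g' = 2⊕0 = 2, but every legal move changes the Grundy value (mex property), so 0 moves.
Pile B: target g' = 2⊕0 = 2, but every legal move changes the Grundy value (mex property), so 0 moves.

0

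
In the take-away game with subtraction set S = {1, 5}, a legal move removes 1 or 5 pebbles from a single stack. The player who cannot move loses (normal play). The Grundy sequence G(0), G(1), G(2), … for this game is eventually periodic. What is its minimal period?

n :  0  1  2  3  4  5  6  7  8  9 10 11 12 13 14
G :  0  1  0  1  0  1  0  1  0  1  0  1  0  1  0
G(n+2) = G(n) holds for n = 0,…,4 (a full window of length max(S) = 5), so the sequence is purely periodic with period 2.

2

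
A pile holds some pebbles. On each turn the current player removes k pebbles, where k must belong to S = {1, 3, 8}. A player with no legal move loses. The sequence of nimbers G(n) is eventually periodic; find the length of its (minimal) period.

11

n :  0  1  2  3  4  5  6  7  8  9 10 11 12 13 14 15 16 17 18 19 20 21 22 23
G :  0  1  0  1  0  1  0  1  2  3  2  0  1  0  1  0  1  0  1  2  3  2  0  1
G(n+11) = G(n) holds for n = 0,…,7 (a full window of length max(S) = 8), so the sequence is purely periodic with period 11.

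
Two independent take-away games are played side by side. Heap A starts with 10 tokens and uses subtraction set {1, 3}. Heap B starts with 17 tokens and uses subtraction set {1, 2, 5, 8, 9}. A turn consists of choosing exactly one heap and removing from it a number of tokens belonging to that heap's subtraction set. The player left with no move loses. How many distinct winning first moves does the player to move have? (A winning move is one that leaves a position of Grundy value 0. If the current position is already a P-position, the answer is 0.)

3

Heap A, S = {1, 3}:
G(0) = 0
G(1) = mex{0} = 1
G(2) = mex{1} = 0
G(3) = mex{0,0} = 1
G(4) = mex{1,1} = 0
G(5) = mex{0,0} = 1
G(6) = mex{1,1} = 0
G(7) = mex{0,0} = 1
G(8) = mex{1,1} = 0
G(9) = mex{0,0} = 1
G(10) = mex{1,1} = 0
G_A(10) = 0.
Heap B, S = {1, 2, 5, 8, 9}:
G(0) = 0
G(1) = mex{0} = 1
G(2) = mex{1,0} = 2
G(3) = mex{2,1} = 0
G(4) = mex{0,2} = 1
G(5) = mex{1,0,0} = 2
G(6) = mex{2,1,1} = 0
G(7) = mex{0,2,2} = 1
G(8) = mex{1,0,0,0} = 2
G(9) = mex{2,1,1,1,0} = 3
G(10) = mex{3,2,2,2,1} = 0
G(11) = mex{0,3,0,0,2} = 1
G(12) = mex{1,0,1,1,0} = 2
G(13) = mex{2,1,2,2,1} = 0
G(14) = mex{0,2,3,0,2} = 1
G(15) = mex{1,0,0,1,0} = 2
G(16) = mex{2,1,1,2,1} = 0
G(17) = mex{0,2,2,3,2} = 1
G_B(17) = 1.
Combined Grundy value = 0 ⊕ 1 = 1.
A winning move leaves total XOR = 0, i.e. changes one component's Grundy value g to g ⊕ X where X is the current total.
Heap A: need g' = 0⊕1 = 1. Options: 10−1→G=1, 10−3→G=1. Hits: 2.
Heap B: need g' = 1⊕1 = 0. Options: 17−1→G=0, 17−2→G=2, 17−5→G=2, 17−8→G=3, 17−9→G=2. Hits: 1.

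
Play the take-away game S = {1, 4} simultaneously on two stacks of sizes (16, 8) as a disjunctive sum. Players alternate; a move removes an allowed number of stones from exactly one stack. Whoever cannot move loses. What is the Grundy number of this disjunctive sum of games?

All stacks use S = {1, 4}:
n :  0  1  2  3  4  5  6  7  8  9 10 11 12 13 14 15 16
G :  0  1  0  1  2  0  1  0  1  2  0  1  0  1  2  0  1
Stack A: G(16) = 1.
Stack B: G(8) = 1.
Combined Grundy value = 1 ⊕ 1 = 0.

0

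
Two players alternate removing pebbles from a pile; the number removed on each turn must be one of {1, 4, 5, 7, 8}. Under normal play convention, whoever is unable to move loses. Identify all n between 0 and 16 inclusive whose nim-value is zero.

n :  0  1  2  3  4  5  6  7  8  9 10 11 12 13 14 15 16
G :  0  1  0  1  2  3  2  3  4  5  4  0  1  0  1  2  3
P-positions are exactly the n with G(n) = 0.

0, 2, 11, 13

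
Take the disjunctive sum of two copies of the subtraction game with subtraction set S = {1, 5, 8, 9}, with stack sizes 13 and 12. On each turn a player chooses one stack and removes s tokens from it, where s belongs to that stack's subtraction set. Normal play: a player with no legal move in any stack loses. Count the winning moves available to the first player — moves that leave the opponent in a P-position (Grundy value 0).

All stacks use S = {1, 5, 8, 9}:
n :  0  1  2  3  4  5  6  7  8  9 10 11 12 13
G :  0  1  0  1  0  1  0  1  2  3  2  3  2  3
Stack A: G(13) = 3.
Stack B: G(12) = 2.
Combined Grundy value = 3 ⊕ 2 = 1.
A winning move leaves total XOR = 0, i.e. changes one component's Grundy value g to g ⊕ X where X is the current total.
Stack A: need g' = 3⊕1 = 2. Options: 13−1→G=2, 13−5→G=2, 13−8→G=1, 13−9→G=0. Hits: 2.
Stack B: need g' = 2⊕1 = 3. Options: 12−1→G=3, 12−5→G=1, 12−8→G=0, 12−9→G=1. Hits: 1.

3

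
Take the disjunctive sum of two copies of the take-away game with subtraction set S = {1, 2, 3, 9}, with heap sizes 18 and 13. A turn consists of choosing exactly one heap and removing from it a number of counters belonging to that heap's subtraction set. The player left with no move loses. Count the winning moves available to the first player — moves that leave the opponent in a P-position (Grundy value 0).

All heaps use S = {1, 2, 3, 9}:
G(0) = 0
G(1) = mex{0} = 1
G(2) = mex{1,0} = 2
G(3) = mex{2,1,0} = 3
G(4) = mex{3,2,1} = 0
G(5) = mex{0,3,2} = 1
G(6) = mex{1,0,3} = 2
G(7) = mex{2,1,0} = 3
G(8) = mex{3,2,1} = 0
G(9) = mex{0,3,2,0} = 1
G(10) = mex{1,0,3,1} = 2
G(11) = mex{2,1,0,2} = 3
G(12) = mex{3,2,1,3} = 0
G(13) = mex{0,3,2,0} = 1
G(14) = mex{1,0,3,1} = 2
G(15) = mex{2,1,0,2} = 3
G(16) = mex{3,2,1,3} = 0
G(17) = mex{0,3,2,0} = 1
G(18) = mex{1,0,3,1} = 2
Heap A: G(18) = 2.
Heap B: G(13) = 1.
Combined Grundy value = 2 ⊕ 1 = 3.
A winning move leaves total XOR = 0, i.e. changes one component's Grundy value g to g ⊕ X where X is the current total.
Heap A: need g' = 2⊕3 = 1. Options: 18−1→G=1, 18−2→G=0, 18−3→G=3, 18−9→G=1. Hits: 2.
Heap B: need g' = 1⊕3 = 2. Options: 13−1→G=0, 13−2→G=3, 13−3→G=2, 13−9→G=0. Hits: 1.

3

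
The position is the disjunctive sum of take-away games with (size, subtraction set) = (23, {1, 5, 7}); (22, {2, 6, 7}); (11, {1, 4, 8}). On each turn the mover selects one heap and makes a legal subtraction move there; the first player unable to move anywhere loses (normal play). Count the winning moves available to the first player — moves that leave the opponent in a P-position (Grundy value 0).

1

Heap A, S = {1, 5, 7}:
n :  0  1  2  3  4  5  6  7  8  9 10 11 12 13 14 15 16 17 18 19 20 21 22 23
G :  0  1  0  1  0  1  0  1  0  1  0  1  0  1  0  1  0  1  0  1  0  1  0  1
G_A(23) = 1.
Heap B, S = {2, 6, 7}:
n :  0  1  2  3  4  5  6  7  8  9 10 11 12 13 14 15 16 17 18 19 20 21 22
G :  0  0  1  1  0  0  1  1  2  0  3  1  2  0  0  1  1  0  0  1  1  2  0
G_B(22) = 0.
Heap C, S = {1, 4, 8}:
G(0) = 0
G(1) = mex{0} = 1
G(2) = mex{1} = 0
G(3) = mex{0} = 1
G(4) = mex{1,0} = 2
G(5) = mex{2,1} = 0
G(6) = mex{0,0} = 1
G(7) = mex{1,1} = 0
G(8) = mex{0,2,0} = 1
G(9) = mex{1,0,1} = 2
G(10) = mex{2,1,0} = 3
G(11) = mex{3,0,1} = 2
G_C(11) = 2.
Combined Grundy value = 1 ⊕ 0 ⊕ 2 = 3.
A winning move leaves total XOR = 0, i.e. changes one component's Grundy value g to g ⊕ X where X is the current total.
Heap A: need g' = 1⊕3 = 2. Options: 23−1→G=0, 23−5→G=0, 23−7→G=0. Hits: 0.
Heap B: need g' = 0⊕3 = 3. Options: 22−2→G=1, 22−6→G=1, 22−7→G=1. Hits: 0.
Heap C: need g' = 2⊕3 = 1. Options: 11−1→G=3, 11−4→G=0, 11−8→G=1. Hits: 1.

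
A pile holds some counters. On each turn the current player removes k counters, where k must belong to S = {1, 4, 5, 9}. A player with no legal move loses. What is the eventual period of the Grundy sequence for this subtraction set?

8

G(0) = 0
G(1) = mex{0} = 1
G(2) = mex{1} = 0
G(3) = mex{0} = 1
G(4) = mex{1,0} = 2
G(5) = mex{2,1,0} = 3
G(6) = mex{3,0,1} = 2
G(7) = mex{2,1,0} = 3
G(8) = mex{3,2,1} = 0
G(9) = mex{0,3,2,0} = 1
G(10) = mex{1,2,3,1} = 0
G(11) = mex{0,3,2,0} = 1
G(12) = mex{1,0,3,1} = 2
G(13) = mex{2,1,0,2} = 3
G(14) = mex{3,0,1,3} = 2
G(15) = mex{2,1,0,2} = 3
G(16) = mex{3,2,1,3} = 0
G(17) = mex{0,3,2,0} = 1
G(18) = mex{1,2,3,1} = 0
G(n+8) = G(n) holds for n = 0,…,8 (a full window of length max(S) = 9), so the sequence is purely periodic with period 8.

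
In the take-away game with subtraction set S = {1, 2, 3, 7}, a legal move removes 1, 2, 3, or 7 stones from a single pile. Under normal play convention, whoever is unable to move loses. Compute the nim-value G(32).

0

G(0) = 0
G(1) = mex{0} = 1
G(2) = mex{1,0} = 2
G(3) = mex{2,1,0} = 3
G(4) = mex{3,2,1} = 0
G(5) = mex{0,3,2} = 1
G(6) = mex{1,0,3} = 2
G(7) = mex{2,1,0,0} = 3
G(8) = mex{3,2,1,1} = 0
G(9) = mex{0,3,2,2} = 1
G(10) = mex{1,0,3,3} = 2
G(11) = mex{2,1,0,0} = 3
G(12) = mex{3,2,1,1} = 0
G(13) = mex{0,3,2,2} = 1
G(14) = mex{1,0,3,3} = 2
G(15) = mex{2,1,0,0} = 3
G(16) = mex{3,2,1,1} = 0
G(17) = mex{0,3,2,2} = 1
G(18) = mex{1,0,3,3} = 2
G(19) = mex{2,1,0,0} = 3
G(20) = mex{3,2,1,1} = 0
G(21) = mex{0,3,2,2} = 1
G(22) = mex{1,0,3,3} = 2
G(23) = mex{2,1,0,0} = 3
G(24) = mex{3,2,1,1} = 0
G(25) = mex{0,3,2,2} = 1
G(26) = mex{1,0,3,3} = 2
G(27) = mex{2,1,0,0} = 3
G(28) = mex{3,2,1,1} = 0
G(29) = mex{0,3,2,2} = 1
G(30) = mex{1,0,3,3} = 2
G(31) = mex{2,1,0,0} = 3
G(32) = mex{3,2,1,1} = 0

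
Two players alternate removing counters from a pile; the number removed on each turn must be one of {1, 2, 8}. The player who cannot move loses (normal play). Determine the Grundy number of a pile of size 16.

n :  0  1  2  3  4  5  6  7  8  9 10 11 12 13 14 15 16
G :  0  1  2  0  1  2  0  1  2  0  1  2  0  1  2  0  1

1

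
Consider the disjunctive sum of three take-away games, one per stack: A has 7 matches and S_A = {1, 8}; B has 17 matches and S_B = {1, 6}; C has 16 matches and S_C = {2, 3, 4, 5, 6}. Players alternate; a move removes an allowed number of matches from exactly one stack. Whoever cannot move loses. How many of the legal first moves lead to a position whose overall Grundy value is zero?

0

Stack A, S = {1, 8}:
G(0) = 0
G(1) = mex{0} = 1
G(2) = mex{1} = 0
G(3) = mex{0} = 1
G(4) = mex{1} = 0
G(5) = mex{0} = 1
G(6) = mex{1} = 0
G(7) = mex{0} = 1
G_A(7) = 1.
Stack B, S = {1, 6}:
n :  0  1  2  3  4  5  6  7  8  9 10 11 12 13 14 15 16 17
G :  0  1  0  1  0  1  2  0  1  0  1  0  1  2  0  1  0  1
G_B(17) = 1.
Stack C, S = {2, 3, 4, 5, 6}:
n :  0  1  2  3  4  5  6  7  8  9 10 11 12 13 14 15 16
G :  0  0  1  1  2  2  3  3  0  0  1  1  2  2  3  3  0
G_C(16) = 0.
Combined Grundy value = 1 ⊕ 1 ⊕ 0 = 0.
A winning move leaves total XOR = 0, i.e. changes one component's Grundy value g to g ⊕ X where X is the current total.
Stack A: target g' = 1⊕0 = 1, but every legal move changes the Grundy value (mex property), so 0 moves.
Stack B: target g' = 1⊕0 = 1, but every legal move changes the Grundy value (mex property), so 0 moves.
Stack C: target g' = 0⊕0 = 0, but every legal move changes the Grundy value (mex property), so 0 moves.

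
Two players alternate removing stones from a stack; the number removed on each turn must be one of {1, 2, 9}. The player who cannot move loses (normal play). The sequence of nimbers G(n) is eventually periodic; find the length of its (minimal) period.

10

n :  0  1  2  3  4  5  6  7  8  9 10 11 12 13 14 15 16 17 18 19 20 21
G :  0  1  2  0  1  2  0  1  2  3  0  1  2  0  1  2  0  1  2  3  0  1
G(n+10) = G(n) holds for n = 0,…,8 (a full window of length max(S) = 9), so the sequence is purely periodic with period 10.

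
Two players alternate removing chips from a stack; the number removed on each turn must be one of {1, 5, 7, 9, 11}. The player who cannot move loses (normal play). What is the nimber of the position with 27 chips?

G(0) = 0
G(1) = mex{0} = 1
G(2) = mex{1} = 0
G(3) = mex{0} = 1
G(4) = mex{1} = 0
G(5) = mex{0,0} = 1
G(6) = mex{1,1} = 0
G(7) = mex{0,0,0} = 1
G(8) = mex{1,1,1} = 0
G(9) = mex{0,0,0,0} = 1
G(10) = mex{1,1,1,1} = 0
G(11) = mex{0,0,0,0,0} = 1
G(12) = mex{1,1,1,1,1} = 0
G(13) = mex{0,0,0,0,0} = 1
G(14) = mex{1,1,1,1,1} = 0
G(15) = mex{0,0,0,0,0} = 1
G(16) = mex{1,1,1,1,1} = 0
G(17) = mex{0,0,0,0,0} = 1
G(18) = mex{1,1,1,1,1} = 0
G(19) = mex{0,0,0,0,0} = 1
G(20) = mex{1,1,1,1,1} = 0
G(21) = mex{0,0,0,0,0} = 1
G(22) = mex{1,1,1,1,1} = 0
G(23) = mex{0,0,0,0,0} = 1
G(24) = mex{1,1,1,1,1} = 0
G(25) = mex{0,0,0,0,0} = 1
G(26) = mex{1,1,1,1,1} = 0
G(27) = mex{0,0,0,0,0} = 1

1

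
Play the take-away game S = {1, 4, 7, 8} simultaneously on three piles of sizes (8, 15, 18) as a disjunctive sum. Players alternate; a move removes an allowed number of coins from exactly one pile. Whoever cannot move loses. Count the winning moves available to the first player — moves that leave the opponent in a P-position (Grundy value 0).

0

All piles use S = {1, 4, 7, 8}:
n :  0  1  2  3  4  5  6  7  8  9 10 11 12 13 14 15 16 17 18
G :  0  1  0  1  2  0  1  2  3  2  3  0  1  3  0  1  0  1  2
Pile A: G(8) = 3.
Pile B: G(15) = 1.
Pile C: G(18) = 2.
Combined Grundy value = 3 ⊕ 1 ⊕ 2 = 0.
A winning move leaves total XOR = 0, i.e. changes one component's Grundy value g to g ⊕ X where X is the current total.
Pile A: target g' = 3⊕0 = 3, but every legal move changes the Grundy value (mex property), so 0 moves.
Pile B: target g' = 1⊕0 = 1, but every legal move changes the Grundy value (mex property), so 0 moves.
Pile C: target g' = 2⊕0 = 2, but every legal move changes the Grundy value (mex property), so 0 moves.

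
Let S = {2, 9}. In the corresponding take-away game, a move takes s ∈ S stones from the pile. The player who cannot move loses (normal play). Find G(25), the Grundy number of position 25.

G(0) = 0
G(1) = mex{} = 0
G(2) = mex{0} = 1
G(3) = mex{0} = 1
G(4) = mex{1} = 0
G(5) = mex{1} = 0
G(6) = mex{0} = 1
G(7) = mex{0} = 1
G(8) = mex{1} = 0
G(9) = mex{1,0} = 2
G(10) = mex{0,0} = 1
G(11) = mex{2,1} = 0
G(12) = mex{1,1} = 0
G(13) = mex{0,0} = 1
G(14) = mex{0,0} = 1
G(15) = mex{1,1} = 0
G(16) = mex{1,1} = 0
G(17) = mex{0,0} = 1
G(18) = mex{0,2} = 1
G(19) = mex{1,1} = 0
G(20) = mex{1,0} = 2
G(21) = mex{0,0} = 1
G(22) = mex{2,1} = 0
G(23) = mex{1,1} = 0
G(24) = mex{0,0} = 1
G(25) = mex{0,0} = 1

1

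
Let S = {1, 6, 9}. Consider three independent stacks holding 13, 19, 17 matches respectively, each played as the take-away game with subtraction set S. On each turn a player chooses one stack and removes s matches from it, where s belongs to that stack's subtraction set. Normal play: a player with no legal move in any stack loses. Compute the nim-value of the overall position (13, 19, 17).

1

All stacks use S = {1, 6, 9}:
n :  0  1  2  3  4  5  6  7  8  9 10 11 12 13 14 15 16 17 18 19
G :  0  1  0  1  0  1  2  0  1  2  3  2  0  1  0  1  2  0  1  0
Stack A: G(13) = 1.
Stack B: G(19) = 0.
Stack C: G(17) = 0.
Combined Grundy value = 1 ⊕ 0 ⊕ 0 = 1.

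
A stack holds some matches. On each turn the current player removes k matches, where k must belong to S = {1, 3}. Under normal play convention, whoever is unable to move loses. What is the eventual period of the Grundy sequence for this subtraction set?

n :  0  1  2  3  4  5  6  7  8  9 10 11 12 13 14
G :  0  1  0  1  0  1  0  1  0  1  0  1  0  1  0
G(n+2) = G(n) holds for n = 0,…,2 (a full window of length max(S) = 3), so the sequence is purely periodic with period 2.

2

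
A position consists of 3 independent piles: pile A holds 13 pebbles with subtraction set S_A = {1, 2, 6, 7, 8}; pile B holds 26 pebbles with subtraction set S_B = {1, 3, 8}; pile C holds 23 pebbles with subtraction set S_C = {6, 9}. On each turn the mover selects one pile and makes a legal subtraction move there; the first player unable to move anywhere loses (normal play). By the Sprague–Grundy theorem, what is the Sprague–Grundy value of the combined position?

0

Pile A, S = {1, 2, 6, 7, 8}:
G(0) = 0
G(1) = mex{0} = 1
G(2) = mex{1,0} = 2
G(3) = mex{2,1} = 0
G(4) = mex{0,2} = 1
G(5) = mex{1,0} = 2
G(6) = mex{2,1,0} = 3
G(7) = mex{3,2,1,0} = 4
G(8) = mex{4,3,2,1,0} = 5
G(9) = mex{5,4,0,2,1} = 3
G(10) = mex{3,5,1,0,2} = 4
G(11) = mex{4,3,2,1,0} = 5
G(12) = mex{5,4,3,2,1} = 0
G(13) = mex{0,5,4,3,2} = 1
G_A(13) = 1.
Pile B, S = {1, 3, 8}:
n :  0  1  2  3  4  5  6  7  8  9 10 11 12 13 14 15 16 17 18 19 20 21 22 23 24 25 26
G :  0  1  0  1  0  1  0  1  2  3  2  0  1  0  1  0  1  0  1  2  3  2  0  1  0  1  0
G_B(26) = 0.
Pile C, S = {6, 9}:
G(0) = 0
G(1) = mex{} = 0
G(2) = mex{} = 0
G(3) = mex{} = 0
G(4) = mex{} = 0
G(5) = mex{} = 0
G(6) = mex{0} = 1
G(7) = mex{0} = 1
G(8) = mex{0} = 1
G(9) = mex{0,0} = 1
G(10) = mex{0,0} = 1
G(11) = mex{0,0} = 1
G(12) = mex{1,0} = 2
G(13) = mex{1,0} = 2
G(14) = mex{1,0} = 2
G(15) = mex{1,1} = 0
G(16) = mex{1,1} = 0
G(17) = mex{1,1} = 0
G(18) = mex{2,1} = 0
G(19) = mex{2,1} = 0
G(20) = mex{2,1} = 0
G(21) = mex{0,2} = 1
G(22) = mex{0,2} = 1
G(23) = mex{0,2} = 1
G_C(23) = 1.
Combined Grundy value = 1 ⊕ 0 ⊕ 1 = 0.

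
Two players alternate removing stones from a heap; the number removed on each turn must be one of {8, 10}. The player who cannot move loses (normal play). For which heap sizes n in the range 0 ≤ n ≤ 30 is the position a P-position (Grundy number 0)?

0, 1, 2, 3, 4, 5, 6, 7, 18, 19, 20, 21, 22, 23, 24, 25

G(0) = 0
G(1) = mex{} = 0
G(2) = mex{} = 0
G(3) = mex{} = 0
G(4) = mex{} = 0
G(5) = mex{} = 0
G(6) = mex{} = 0
G(7) = mex{} = 0
G(8) = mex{0} = 1
G(9) = mex{0} = 1
G(10) = mex{0,0} = 1
G(11) = mex{0,0} = 1
G(12) = mex{0,0} = 1
G(13) = mex{0,0} = 1
G(14) = mex{0,0} = 1
G(15) = mex{0,0} = 1
G(16) = mex{1,0} = 2
G(17) = mex{1,0} = 2
G(18) = mex{1,1} = 0
G(19) = mex{1,1} = 0
G(20) = mex{1,1} = 0
G(21) = mex{1,1} = 0
G(22) = mex{1,1} = 0
G(23) = mex{1,1} = 0
G(24) = mex{2,1} = 0
G(25) = mex{2,1} = 0
G(26) = mex{0,2} = 1
G(27) = mex{0,2} = 1
G(28) = mex{0,0} = 1
G(29) = mex{0,0} = 1
G(30) = mex{0,0} = 1
P-positions are exactly the n with G(n) = 0.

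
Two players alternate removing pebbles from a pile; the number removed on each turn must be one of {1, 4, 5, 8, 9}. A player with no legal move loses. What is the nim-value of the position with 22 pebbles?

n :  0  1  2  3  4  5  6  7  8  9 10 11 12 13 14 15 16 17 18 19 20 21 22
G :  0  1  0  1  2  3  2  3  4  5  4  5  0  1  0  1  2  3  2  3  4  5  4

4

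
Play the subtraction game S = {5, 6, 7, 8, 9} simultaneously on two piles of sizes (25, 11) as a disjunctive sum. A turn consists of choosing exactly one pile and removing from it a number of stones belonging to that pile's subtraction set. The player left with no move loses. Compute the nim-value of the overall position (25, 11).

0

All piles use S = {5, 6, 7, 8, 9}:
G(0) = 0
G(1) = mex{} = 0
G(2) = mex{} = 0
G(3) = mex{} = 0
G(4) = mex{} = 0
G(5) = mex{0} = 1
G(6) = mex{0,0} = 1
G(7) = mex{0,0,0} = 1
G(8) = mex{0,0,0,0} = 1
G(9) = mex{0,0,0,0,0} = 1
G(10) = mex{1,0,0,0,0} = 2
G(11) = mex{1,1,0,0,0} = 2
G(12) = mex{1,1,1,0,0} = 2
G(13) = mex{1,1,1,1,0} = 2
G(14) = mex{1,1,1,1,1} = 0
G(15) = mex{2,1,1,1,1} = 0
G(16) = mex{2,2,1,1,1} = 0
G(17) = mex{2,2,2,1,1} = 0
G(18) = mex{2,2,2,2,1} = 0
G(19) = mex{0,2,2,2,2} = 1
G(20) = mex{0,0,2,2,2} = 1
G(21) = mex{0,0,0,2,2} = 1
G(22) = mex{0,0,0,0,2} = 1
G(23) = mex{0,0,0,0,0} = 1
G(24) = mex{1,0,0,0,0} = 2
G(25) = mex{1,1,0,0,0} = 2
Pile A: G(25) = 2.
Pile B: G(11) = 2.
Combined Grundy value = 2 ⊕ 2 = 0.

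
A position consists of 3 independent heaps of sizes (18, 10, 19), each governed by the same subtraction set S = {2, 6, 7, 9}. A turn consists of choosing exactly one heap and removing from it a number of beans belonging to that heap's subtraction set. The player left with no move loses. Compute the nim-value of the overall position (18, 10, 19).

All heaps use S = {2, 6, 7, 9}:
n :  0  1  2  3  4  5  6  7  8  9 10 11 12 13 14 15 16 17 18 19
G :  0  0  1  1  0  0  1  1  2  2  3  3  2  2  3  0  0  1  1  0
Heap A: G(18) = 1.
Heap B: G(10) = 3.
Heap C: G(19) = 0.
Combined Grundy value = 1 ⊕ 3 ⊕ 0 = 2.

2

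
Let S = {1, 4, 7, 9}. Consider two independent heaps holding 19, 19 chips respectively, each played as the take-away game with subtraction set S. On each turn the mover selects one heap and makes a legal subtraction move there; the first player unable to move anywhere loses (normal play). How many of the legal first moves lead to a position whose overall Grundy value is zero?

0

All heaps use S = {1, 4, 7, 9}:
G(0) = 0
G(1) = mex{0} = 1
G(2) = mex{1} = 0
G(3) = mex{0} = 1
G(4) = mex{1,0} = 2
G(5) = mex{2,1} = 0
G(6) = mex{0,0} = 1
G(7) = mex{1,1,0} = 2
G(8) = mex{2,2,1} = 0
G(9) = mex{0,0,0,0} = 1
G(10) = mex{1,1,1,1} = 0
G(11) = mex{0,2,2,0} = 1
G(12) = mex{1,0,0,1} = 2
G(13) = mex{2,1,1,2} = 0
G(14) = mex{0,0,2,0} = 1
G(15) = mex{1,1,0,1} = 2
G(16) = mex{2,2,1,2} = 0
G(17) = mex{0,0,0,0} = 1
G(18) = mex{1,1,1,1} = 0
G(19) = mex{0,2,2,0} = 1
Heap A: G(19) = 1.
Heap B: G(19) = 1.
Combined Grundy value = 1 ⊕ 1 = 0.
A winning move leaves total XOR = 0, i.e. changes one component's Grundy value g to g ⊕ X where X is the current total.
Heap A: target g' = 1⊕0 = 1, but every legal move changes the Grundy value (mex property), so 0 moves.
Heap B: target g' = 1⊕0 = 1, but every legal move changes the Grundy value (mex property), so 0 moves.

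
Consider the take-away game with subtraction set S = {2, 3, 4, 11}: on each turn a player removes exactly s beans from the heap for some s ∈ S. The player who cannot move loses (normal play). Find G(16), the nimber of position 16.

1

G(0) = 0
G(1) = mex{} = 0
G(2) = mex{0} = 1
G(3) = mex{0,0} = 1
G(4) = mex{1,0,0} = 2
G(5) = mex{1,1,0} = 2
G(6) = mex{2,1,1} = 0
G(7) = mex{2,2,1} = 0
G(8) = mex{0,2,2} = 1
G(9) = mex{0,0,2} = 1
G(10) = mex{1,0,0} = 2
G(11) = mex{1,1,0,0} = 2
G(12) = mex{2,1,1,0} = 3
G(13) = mex{2,2,1,1} = 0
G(14) = mex{3,2,2,1} = 0
G(15) = mex{0,3,2,2} = 1
G(16) = mex{0,0,3,2} = 1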